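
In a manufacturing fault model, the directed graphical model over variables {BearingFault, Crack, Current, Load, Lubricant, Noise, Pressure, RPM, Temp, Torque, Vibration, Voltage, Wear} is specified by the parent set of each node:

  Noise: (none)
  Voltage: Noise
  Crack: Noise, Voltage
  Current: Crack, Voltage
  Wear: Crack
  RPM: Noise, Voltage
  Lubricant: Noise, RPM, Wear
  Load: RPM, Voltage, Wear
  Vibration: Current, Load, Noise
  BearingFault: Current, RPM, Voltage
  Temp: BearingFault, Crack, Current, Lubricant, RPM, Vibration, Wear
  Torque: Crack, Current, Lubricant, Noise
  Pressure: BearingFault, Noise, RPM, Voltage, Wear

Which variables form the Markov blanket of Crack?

{BearingFault, Current, Lubricant, Noise, RPM, Temp, Torque, Vibration, Voltage, Wear}

Parents of Crack: Noise, Voltage.
Children of Crack: Current, Temp, Torque, Wear.
Other parents of Crack's children:
  Current: Voltage
  Wear: —
  Temp: BearingFault, Current, Lubricant, RPM, Vibration, Wear
  Torque: Current, Lubricant, Noise
So the Markov blanket of Crack is {BearingFault, Current, Lubricant, Noise, RPM, Temp, Torque, Vibration, Voltage, Wear}.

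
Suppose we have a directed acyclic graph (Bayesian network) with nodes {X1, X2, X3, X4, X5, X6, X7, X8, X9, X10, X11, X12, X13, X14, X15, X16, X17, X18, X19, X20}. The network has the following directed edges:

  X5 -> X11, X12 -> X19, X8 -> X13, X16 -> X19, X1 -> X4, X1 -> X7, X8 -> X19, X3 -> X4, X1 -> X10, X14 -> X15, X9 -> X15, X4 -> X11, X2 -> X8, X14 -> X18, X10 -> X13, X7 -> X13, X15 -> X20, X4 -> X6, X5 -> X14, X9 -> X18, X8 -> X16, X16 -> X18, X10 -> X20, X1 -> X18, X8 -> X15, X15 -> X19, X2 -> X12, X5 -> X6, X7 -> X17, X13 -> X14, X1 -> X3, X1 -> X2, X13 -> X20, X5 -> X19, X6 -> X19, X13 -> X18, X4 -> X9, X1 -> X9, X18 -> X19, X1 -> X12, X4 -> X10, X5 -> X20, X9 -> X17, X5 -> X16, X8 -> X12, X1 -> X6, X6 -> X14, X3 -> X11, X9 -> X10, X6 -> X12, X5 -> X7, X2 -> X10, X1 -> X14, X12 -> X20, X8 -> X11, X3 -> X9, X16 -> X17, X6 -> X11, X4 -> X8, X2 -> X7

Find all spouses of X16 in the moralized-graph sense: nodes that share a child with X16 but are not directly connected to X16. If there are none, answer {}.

Children of X16: X17, X18, X19.
  X17's other parents are X7, X9.
  parents(X18) \ {X16} = {X1, X9, X13, X14}.
  X19 also has parents X5, X6, X8, X12, X15, X18.
Excluding nodes already adjacent to X16 (X5, X8, X17, X18, X19), the co-parent-only contribution is {X1, X6, X7, X9, X12, X13, X14, X15}.

{X1, X6, X7, X9, X12, X13, X14, X15}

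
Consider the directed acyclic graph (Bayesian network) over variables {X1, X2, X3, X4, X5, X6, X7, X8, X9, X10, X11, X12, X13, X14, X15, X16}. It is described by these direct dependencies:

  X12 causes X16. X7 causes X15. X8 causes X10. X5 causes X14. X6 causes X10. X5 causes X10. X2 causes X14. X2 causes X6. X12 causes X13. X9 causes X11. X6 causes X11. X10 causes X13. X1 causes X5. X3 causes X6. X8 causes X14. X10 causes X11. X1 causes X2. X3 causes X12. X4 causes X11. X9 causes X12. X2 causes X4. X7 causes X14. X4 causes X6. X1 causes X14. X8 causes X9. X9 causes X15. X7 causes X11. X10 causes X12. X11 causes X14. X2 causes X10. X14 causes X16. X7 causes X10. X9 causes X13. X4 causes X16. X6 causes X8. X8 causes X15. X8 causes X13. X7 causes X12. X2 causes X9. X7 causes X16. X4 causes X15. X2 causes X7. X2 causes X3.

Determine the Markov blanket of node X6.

The Markov blanket of a node is its parents, its children, and the other parents of its children.
Parents of X6: X2, X3, X4.
X6 has children X8, X10, X11.
Parents of each child, excluding X6:
  X8 has no other parent.
  X10's other parents are X2, X5, X7, X8.
  parents(X11) \ {X6} = {X4, X7, X9, X10}.
MB(X6) = {X2, X3, X4, X5, X7, X8, X9, X10, X11}.

{X2, X3, X4, X5, X7, X8, X9, X10, X11}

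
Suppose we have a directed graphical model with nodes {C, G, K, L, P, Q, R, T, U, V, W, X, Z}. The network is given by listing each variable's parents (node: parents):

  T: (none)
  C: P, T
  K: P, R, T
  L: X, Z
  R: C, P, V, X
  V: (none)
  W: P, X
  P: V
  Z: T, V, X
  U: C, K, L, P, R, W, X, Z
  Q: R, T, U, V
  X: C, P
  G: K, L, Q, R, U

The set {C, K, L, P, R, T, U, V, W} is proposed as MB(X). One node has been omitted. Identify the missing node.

Z

The Markov blanket of a node is its parents, its children, and the other parents of its children.
Pa(X) = {C, P}.
Children of X: L, R, U, W, Z.
For each child, the remaining parents (spouses of X):
  parents(W) \ {X} = {P}.
  Z also has parents T, V.
  parents(R) \ {X} = {C, P, V}.
  parents(L) \ {X} = {Z}.
  U also has parents C, K, L, P, R, W, Z.
MB(X) = {C, K, L, P, R, T, U, V, W, Z}.
Comparing with the claimed set, Z is missing.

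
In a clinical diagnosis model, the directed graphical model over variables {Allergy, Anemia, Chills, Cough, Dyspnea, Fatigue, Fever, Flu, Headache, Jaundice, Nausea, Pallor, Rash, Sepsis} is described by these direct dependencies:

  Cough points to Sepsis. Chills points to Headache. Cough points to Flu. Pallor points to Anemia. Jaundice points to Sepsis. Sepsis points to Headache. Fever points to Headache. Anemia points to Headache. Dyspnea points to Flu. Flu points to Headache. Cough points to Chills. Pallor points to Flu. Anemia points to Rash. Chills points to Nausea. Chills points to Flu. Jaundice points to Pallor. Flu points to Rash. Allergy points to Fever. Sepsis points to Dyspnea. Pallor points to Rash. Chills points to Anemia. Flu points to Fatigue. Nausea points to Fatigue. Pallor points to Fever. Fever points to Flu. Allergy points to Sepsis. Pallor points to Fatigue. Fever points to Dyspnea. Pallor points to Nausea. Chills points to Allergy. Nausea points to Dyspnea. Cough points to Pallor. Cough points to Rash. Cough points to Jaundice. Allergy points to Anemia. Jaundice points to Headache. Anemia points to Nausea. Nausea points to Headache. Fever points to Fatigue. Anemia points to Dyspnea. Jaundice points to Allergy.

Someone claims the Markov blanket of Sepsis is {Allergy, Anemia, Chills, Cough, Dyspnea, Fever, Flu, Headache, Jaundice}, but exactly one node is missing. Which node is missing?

The Markov blanket of a node is its parents, its children, and the other parents of its children.
Parents of Sepsis: Allergy, Cough, Jaundice.
Ch(Sepsis) = {Dyspnea, Headache}.
Other parents of Sepsis's children:
  Dyspnea's other parents are Anemia, Fever, Nausea.
  Headache's other parents are Anemia, Chills, Fever, Flu, Jaundice, Nausea.
MB(Sepsis) = {Allergy, Anemia, Chills, Cough, Dyspnea, Fever, Flu, Headache, Jaundice, Nausea}.
Comparing with the claimed set, Nausea is missing.

Nausea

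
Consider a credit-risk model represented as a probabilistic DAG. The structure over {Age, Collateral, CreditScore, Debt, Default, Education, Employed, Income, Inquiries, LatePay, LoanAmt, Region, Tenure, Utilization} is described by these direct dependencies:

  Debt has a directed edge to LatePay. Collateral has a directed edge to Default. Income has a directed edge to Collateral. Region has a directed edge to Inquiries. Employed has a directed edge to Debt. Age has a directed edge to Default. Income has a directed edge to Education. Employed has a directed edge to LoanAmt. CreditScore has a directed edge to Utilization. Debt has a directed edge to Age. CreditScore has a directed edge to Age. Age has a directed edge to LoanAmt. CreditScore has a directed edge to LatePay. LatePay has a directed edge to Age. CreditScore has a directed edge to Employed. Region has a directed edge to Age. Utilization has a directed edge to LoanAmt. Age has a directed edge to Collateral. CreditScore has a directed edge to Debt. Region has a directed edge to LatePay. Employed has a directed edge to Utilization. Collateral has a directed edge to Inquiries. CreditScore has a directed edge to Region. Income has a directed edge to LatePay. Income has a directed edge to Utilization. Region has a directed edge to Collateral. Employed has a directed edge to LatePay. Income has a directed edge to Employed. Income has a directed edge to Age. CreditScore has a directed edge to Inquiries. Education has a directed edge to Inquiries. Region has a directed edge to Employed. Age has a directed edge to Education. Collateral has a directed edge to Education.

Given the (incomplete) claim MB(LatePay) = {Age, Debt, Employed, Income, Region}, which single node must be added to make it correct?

Parents of LatePay: CreditScore, Debt, Employed, Income, Region.
LatePay has child Age.
For each child, the remaining parents (spouses of LatePay):
  Age's other parents are CreditScore, Debt, Income, Region.
MB(LatePay) = {Age, CreditScore, Debt, Employed, Income, Region}.
Comparing with the claimed set, CreditScore is missing.

CreditScore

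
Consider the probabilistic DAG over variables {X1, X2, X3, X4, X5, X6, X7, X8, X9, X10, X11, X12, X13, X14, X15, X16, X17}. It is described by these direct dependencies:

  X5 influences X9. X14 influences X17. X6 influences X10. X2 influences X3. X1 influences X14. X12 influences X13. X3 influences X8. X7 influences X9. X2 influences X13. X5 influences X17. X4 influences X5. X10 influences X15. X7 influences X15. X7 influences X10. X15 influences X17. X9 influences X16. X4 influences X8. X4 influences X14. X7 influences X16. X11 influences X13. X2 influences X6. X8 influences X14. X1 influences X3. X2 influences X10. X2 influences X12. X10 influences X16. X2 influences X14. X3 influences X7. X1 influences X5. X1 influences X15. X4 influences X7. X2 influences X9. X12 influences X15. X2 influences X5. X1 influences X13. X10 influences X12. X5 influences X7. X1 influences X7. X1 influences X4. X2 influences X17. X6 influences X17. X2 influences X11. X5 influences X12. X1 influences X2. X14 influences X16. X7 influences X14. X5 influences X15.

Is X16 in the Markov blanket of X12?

No

X12's children: X13, X15.
X12's parents: X2, X5, X10.
For each child, the remaining parents (spouses of X12):
  X13: X1, X2, X11
  X15: X1, X5, X7, X10
MB(X12) = {X1, X2, X5, X7, X10, X11, X13, X15}; X16 is not in this set.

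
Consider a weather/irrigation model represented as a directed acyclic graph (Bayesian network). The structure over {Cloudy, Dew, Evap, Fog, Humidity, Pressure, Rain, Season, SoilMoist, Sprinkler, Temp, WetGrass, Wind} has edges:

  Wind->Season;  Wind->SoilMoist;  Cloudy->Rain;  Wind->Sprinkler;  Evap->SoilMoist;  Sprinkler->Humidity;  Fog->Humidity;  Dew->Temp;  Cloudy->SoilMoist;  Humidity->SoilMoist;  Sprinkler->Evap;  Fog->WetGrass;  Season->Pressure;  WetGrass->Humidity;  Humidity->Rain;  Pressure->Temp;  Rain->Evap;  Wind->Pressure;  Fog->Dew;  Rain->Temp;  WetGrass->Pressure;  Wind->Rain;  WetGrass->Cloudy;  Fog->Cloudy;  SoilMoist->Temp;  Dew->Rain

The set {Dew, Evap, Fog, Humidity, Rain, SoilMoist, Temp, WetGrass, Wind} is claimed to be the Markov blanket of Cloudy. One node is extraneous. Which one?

Temp

By definition, MB(Cloudy) is built from Cloudy's parents, Cloudy's children, and the co-parents of Cloudy.
Ch(Cloudy) = {Rain, SoilMoist}.
Pa(Cloudy) = {Fog, WetGrass}.
Other parents of Cloudy's children:
  Rain's other parents are Dew, Humidity, Wind.
  SoilMoist's other parents are Evap, Humidity, Wind.
MB(Cloudy) = {Dew, Evap, Fog, Humidity, Rain, SoilMoist, WetGrass, Wind}.
Temp is neither a parent, child, nor co-parent of Cloudy, so it does not belong.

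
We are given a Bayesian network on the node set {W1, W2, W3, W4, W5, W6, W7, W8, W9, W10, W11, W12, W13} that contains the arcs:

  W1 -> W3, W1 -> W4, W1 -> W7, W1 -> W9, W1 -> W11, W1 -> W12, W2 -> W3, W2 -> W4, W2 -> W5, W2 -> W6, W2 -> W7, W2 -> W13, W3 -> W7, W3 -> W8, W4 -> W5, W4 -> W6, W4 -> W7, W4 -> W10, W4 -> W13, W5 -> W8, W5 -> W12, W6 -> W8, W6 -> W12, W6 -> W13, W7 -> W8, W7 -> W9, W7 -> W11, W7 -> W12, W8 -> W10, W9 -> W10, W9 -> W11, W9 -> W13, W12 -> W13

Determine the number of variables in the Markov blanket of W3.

Children of W3: W7, W8.
W3's parents: W1, W2.
Parents of each child, excluding W3:
  parents(W7) \ {W3} = {W1, W2, W4}.
  W8's other parents are W5, W6, W7.
MB(W3) = {W1, W2, W4, W5, W6, W7, W8}, which has 7 nodes.

7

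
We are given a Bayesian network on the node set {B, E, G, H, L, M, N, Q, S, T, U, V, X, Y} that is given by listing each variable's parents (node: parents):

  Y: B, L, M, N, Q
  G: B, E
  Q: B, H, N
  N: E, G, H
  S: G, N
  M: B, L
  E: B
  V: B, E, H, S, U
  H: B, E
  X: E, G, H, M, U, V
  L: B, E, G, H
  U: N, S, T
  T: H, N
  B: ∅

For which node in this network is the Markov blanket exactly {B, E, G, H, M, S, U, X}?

V

The target node must have every member of {B, E, G, H, M, S, U, X} as a parent, child, or co-parent, and no others.
Parents of V: B, E, H, S, U; children: X; co-parents: E, G, H, M, U.
These exactly cover the given set, so the node is V.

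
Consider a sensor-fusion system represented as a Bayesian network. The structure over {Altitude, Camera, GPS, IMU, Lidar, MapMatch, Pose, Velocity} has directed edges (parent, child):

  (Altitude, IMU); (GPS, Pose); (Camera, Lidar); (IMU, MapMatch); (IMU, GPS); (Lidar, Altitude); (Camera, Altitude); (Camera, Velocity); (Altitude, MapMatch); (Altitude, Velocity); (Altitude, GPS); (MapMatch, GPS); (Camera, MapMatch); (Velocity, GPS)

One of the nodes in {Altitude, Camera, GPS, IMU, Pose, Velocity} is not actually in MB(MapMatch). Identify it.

A node's Markov blanket = Pa ∪ Ch ∪ (parents of Ch other than the node itself).
Parents of MapMatch: Altitude, Camera, IMU.
MapMatch has child GPS.
For each child, the remaining parents (spouses of MapMatch):
  GPS's other parents are Altitude, IMU, Velocity.
MB(MapMatch) = {Altitude, Camera, GPS, IMU, Velocity}.
Pose is neither a parent, child, nor co-parent of MapMatch, so it does not belong.

Pose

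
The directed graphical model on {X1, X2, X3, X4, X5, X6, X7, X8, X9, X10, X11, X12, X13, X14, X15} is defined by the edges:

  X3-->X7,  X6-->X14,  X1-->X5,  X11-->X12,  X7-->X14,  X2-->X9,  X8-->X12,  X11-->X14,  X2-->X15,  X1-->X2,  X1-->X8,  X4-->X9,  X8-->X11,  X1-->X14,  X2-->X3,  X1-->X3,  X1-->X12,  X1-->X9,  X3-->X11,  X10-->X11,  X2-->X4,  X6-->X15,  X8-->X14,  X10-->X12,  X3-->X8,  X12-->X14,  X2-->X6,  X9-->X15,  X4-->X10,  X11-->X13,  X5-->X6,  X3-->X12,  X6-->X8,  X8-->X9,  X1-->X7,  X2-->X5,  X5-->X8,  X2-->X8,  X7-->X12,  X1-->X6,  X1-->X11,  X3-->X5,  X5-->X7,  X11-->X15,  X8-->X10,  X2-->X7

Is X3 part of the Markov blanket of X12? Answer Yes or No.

Yes

X3 is a parent of X12.
So X3 ∈ MB(X12).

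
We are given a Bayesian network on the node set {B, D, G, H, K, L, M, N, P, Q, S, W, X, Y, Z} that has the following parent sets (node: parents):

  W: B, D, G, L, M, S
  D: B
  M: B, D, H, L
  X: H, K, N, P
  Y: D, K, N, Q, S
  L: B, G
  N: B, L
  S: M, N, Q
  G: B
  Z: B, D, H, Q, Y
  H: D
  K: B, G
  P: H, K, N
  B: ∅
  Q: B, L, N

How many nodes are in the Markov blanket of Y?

A node's Markov blanket = Pa ∪ Ch ∪ (parents of Ch other than the node itself).
Ch(Y) = {Z}.
Y's parents: D, K, N, Q, S.
Co-parents of Y (other parents of its children):
  Z: B, D, H, Q
MB(Y) = {B, D, H, K, N, Q, S, Z}, which has 8 nodes.

8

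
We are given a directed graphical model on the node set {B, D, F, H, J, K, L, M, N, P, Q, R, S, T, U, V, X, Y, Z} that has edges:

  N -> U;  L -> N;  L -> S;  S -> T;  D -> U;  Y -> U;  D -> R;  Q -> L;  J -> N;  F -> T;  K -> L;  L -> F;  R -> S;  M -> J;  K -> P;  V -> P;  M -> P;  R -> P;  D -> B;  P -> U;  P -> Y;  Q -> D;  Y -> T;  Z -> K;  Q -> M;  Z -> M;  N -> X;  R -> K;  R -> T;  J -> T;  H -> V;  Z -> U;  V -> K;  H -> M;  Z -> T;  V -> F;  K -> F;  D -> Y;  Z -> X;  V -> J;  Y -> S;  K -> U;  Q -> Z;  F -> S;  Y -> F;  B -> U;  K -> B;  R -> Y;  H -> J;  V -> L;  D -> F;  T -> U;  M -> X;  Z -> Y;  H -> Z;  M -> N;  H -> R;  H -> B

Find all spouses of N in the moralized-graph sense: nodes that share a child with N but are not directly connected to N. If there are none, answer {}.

{B, D, K, P, T, Y, Z}

Children of N: U, X.
  parents(U) \ {N} = {B, D, K, P, T, Y, Z}.
  parents(X) \ {N} = {M, Z}.
Excluding nodes already adjacent to N (J, L, M, U, X), the co-parent-only contribution is {B, D, K, P, T, Y, Z}.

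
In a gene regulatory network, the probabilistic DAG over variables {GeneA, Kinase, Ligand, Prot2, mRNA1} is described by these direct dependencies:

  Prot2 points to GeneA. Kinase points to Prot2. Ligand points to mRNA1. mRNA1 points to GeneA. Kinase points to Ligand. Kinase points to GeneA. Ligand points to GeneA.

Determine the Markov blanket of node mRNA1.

Parents of mRNA1: Ligand.
Ch(mRNA1) = {GeneA}.
Parents of each child, excluding mRNA1:
  GeneA: Kinase, Ligand, Prot2
Union: {Ligand} ∪ {GeneA} ∪ {Kinase, Ligand, Prot2} = {GeneA, Kinase, Ligand, Prot2}.

{GeneA, Kinase, Ligand, Prot2}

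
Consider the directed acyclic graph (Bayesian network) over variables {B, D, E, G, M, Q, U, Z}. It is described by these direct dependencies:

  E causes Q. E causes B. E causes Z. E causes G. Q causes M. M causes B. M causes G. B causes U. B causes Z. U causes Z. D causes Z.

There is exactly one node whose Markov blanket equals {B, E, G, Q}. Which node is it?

M

The target node must have every member of {B, E, G, Q} as a parent, child, or co-parent, and no others.
Parents of M: Q; children: B, G; co-parents: E.
These exactly cover the given set, so the node is M.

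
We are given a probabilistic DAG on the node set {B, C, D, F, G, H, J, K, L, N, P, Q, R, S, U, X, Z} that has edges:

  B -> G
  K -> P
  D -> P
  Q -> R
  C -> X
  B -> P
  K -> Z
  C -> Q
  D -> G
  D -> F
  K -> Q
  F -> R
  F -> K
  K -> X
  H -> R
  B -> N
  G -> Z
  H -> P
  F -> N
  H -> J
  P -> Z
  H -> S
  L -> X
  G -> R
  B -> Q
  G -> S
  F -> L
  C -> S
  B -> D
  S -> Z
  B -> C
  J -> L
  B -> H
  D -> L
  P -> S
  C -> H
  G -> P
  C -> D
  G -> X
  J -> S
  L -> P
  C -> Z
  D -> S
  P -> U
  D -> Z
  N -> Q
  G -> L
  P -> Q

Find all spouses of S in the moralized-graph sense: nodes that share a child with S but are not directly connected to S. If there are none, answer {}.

{K}

Children of S: Z.
  Z also has parents C, D, G, K, P.
Excluding nodes already adjacent to S (C, D, G, H, J, P, Z), the co-parent-only contribution is {K}.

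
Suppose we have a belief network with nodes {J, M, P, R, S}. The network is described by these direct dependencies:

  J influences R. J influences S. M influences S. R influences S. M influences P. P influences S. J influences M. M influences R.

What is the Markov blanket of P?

By definition, MB(P) is built from P's parents, P's children, and the co-parents of P.
Pa(P) = {M}.
Ch(P) = {S}.
For each child, the remaining parents (spouses of P):
  S also has parents J, M, R.
Union: {M} ∪ {S} ∪ {J, M, R} = {J, M, R, S}.

{J, M, R, S}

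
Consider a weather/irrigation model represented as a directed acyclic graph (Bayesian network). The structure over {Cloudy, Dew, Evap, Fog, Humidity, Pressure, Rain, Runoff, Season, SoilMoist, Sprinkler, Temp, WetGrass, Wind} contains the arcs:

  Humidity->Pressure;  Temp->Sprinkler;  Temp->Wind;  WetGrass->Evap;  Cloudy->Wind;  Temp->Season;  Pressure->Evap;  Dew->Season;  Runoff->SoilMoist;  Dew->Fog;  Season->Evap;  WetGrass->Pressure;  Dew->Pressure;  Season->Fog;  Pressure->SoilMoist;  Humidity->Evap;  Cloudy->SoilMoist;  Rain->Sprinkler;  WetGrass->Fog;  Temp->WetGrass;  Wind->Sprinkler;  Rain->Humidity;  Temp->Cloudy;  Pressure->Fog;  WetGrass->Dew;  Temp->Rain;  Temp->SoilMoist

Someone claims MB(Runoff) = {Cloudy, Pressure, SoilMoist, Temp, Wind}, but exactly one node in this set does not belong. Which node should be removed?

A node's Markov blanket = Pa ∪ Ch ∪ (parents of Ch other than the node itself).
Runoff has no parents.
Runoff has child SoilMoist.
Parents of each child, excluding Runoff:
  SoilMoist's other parents are Cloudy, Pressure, Temp.
MB(Runoff) = {Cloudy, Pressure, SoilMoist, Temp}.
Wind is neither a parent, child, nor co-parent of Runoff, so it does not belong.

Wind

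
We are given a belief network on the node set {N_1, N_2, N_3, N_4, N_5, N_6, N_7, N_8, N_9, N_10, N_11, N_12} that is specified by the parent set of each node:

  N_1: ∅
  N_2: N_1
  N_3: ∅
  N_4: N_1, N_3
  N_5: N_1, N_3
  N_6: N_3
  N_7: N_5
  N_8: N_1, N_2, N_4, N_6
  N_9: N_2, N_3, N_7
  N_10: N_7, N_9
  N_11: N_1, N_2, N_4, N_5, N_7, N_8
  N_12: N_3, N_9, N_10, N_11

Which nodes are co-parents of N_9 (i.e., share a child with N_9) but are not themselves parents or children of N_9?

{N_11}

Children of N_9: N_10, N_12.
  N_10's other parent is N_7.
  parents(N_12) \ {N_9} = {N_3, N_10, N_11}.
Excluding nodes already adjacent to N_9 (N_2, N_3, N_7, N_10, N_12), the co-parent-only contribution is {N_11}.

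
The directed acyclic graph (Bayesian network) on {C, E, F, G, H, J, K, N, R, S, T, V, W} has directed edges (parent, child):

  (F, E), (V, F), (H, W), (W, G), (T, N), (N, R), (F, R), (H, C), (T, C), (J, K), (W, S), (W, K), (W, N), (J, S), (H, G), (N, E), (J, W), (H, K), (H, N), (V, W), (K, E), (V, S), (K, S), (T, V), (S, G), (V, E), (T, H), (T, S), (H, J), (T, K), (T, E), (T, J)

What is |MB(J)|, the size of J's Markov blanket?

Pa(J) = {H, T}.
Children of J: K, S, W.
Parents of each child, excluding J:
  parents(W) \ {J} = {H, V}.
  K also has parents H, T, W.
  parents(S) \ {J} = {K, T, V, W}.
MB(J) = {H, K, S, T, V, W}, which has 6 nodes.

6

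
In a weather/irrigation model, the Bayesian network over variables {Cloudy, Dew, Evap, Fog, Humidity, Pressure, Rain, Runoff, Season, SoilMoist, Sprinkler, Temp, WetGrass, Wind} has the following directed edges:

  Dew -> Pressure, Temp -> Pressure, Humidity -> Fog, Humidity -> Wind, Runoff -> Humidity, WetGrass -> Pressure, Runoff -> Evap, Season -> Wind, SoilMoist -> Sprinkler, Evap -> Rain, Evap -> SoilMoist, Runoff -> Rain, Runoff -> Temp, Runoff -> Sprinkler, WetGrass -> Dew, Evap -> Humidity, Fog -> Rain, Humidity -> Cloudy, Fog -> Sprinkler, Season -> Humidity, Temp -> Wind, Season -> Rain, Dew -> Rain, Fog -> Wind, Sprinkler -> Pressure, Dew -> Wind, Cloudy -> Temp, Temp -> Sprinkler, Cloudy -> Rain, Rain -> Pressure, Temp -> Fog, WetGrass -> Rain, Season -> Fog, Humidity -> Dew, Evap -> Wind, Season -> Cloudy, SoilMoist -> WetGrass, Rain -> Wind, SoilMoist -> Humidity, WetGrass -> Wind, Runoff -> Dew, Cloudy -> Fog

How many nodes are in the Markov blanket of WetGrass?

13

WetGrass's children: Dew, Pressure, Rain, Wind.
Pa(WetGrass) = {SoilMoist}.
Parents of each child, excluding WetGrass:
  Dew also has parents Humidity, Runoff.
  Rain also has parents Cloudy, Dew, Evap, Fog, Runoff, Season.
  Wind also has parents Dew, Evap, Fog, Humidity, Rain, Season, Temp.
  Pressure's other parents are Dew, Rain, Sprinkler, Temp.
MB(WetGrass) = {Cloudy, Dew, Evap, Fog, Humidity, Pressure, Rain, Runoff, Season, SoilMoist, Sprinkler, Temp, Wind}, which has 13 nodes.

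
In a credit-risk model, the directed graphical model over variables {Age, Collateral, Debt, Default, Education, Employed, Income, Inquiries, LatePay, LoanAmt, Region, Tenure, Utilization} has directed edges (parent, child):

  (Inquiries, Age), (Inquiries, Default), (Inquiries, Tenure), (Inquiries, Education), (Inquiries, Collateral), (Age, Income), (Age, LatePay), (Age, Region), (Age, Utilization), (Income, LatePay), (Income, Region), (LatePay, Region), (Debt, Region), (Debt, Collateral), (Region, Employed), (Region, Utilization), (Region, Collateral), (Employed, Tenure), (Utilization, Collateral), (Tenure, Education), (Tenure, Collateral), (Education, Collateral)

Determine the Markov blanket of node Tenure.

{Collateral, Debt, Education, Employed, Inquiries, Region, Utilization}

By definition, MB(Tenure) is built from Tenure's parents, Tenure's children, and the co-parents of Tenure.
Tenure has parents Employed, Inquiries.
Tenure's children: Collateral, Education.
For each child, the remaining parents (spouses of Tenure):
  Education's other parent is Inquiries.
  Collateral also has parents Debt, Education, Inquiries, Region, Utilization.
Union: {Employed, Inquiries} ∪ {Collateral, Education} ∪ {Debt, Education, Inquiries, Region, Utilization} = {Collateral, Debt, Education, Employed, Inquiries, Region, Utilization}.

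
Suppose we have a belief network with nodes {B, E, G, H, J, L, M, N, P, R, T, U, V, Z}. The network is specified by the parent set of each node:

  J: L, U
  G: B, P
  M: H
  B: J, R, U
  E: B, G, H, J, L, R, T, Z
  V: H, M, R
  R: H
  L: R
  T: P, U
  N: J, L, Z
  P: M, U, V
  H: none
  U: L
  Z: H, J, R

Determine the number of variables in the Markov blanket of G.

9

G has child E.
G has parents B, P.
For each child, the remaining parents (spouses of G):
  E's other parents are B, H, J, L, R, T, Z.
MB(G) = {B, E, H, J, L, P, R, T, Z}, which has 9 nodes.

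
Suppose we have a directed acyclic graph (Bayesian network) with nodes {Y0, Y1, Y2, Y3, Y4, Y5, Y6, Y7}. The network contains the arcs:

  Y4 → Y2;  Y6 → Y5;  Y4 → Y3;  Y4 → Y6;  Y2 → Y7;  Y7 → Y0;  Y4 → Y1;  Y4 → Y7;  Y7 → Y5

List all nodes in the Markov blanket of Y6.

By definition, MB(Y6) is built from Y6's parents, Y6's children, and the co-parents of Y6.
Parents of Y6: Y4.
Y6's children: Y5.
Parents of each child, excluding Y6:
  Y5's other parent is Y7.
MB(Y6) = {Y4, Y5, Y7}.

{Y4, Y5, Y7}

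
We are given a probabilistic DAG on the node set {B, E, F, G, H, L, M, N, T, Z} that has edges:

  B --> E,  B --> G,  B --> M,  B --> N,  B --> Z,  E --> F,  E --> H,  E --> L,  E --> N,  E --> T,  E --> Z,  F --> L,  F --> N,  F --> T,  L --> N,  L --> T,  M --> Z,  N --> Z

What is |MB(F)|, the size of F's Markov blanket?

5

F's parents: E.
F's children: L, N, T.
For each child, the remaining parents (spouses of F):
  L: E
  N: B, E, L
  T: E, L
MB(F) = {B, E, L, N, T}, which has 5 nodes.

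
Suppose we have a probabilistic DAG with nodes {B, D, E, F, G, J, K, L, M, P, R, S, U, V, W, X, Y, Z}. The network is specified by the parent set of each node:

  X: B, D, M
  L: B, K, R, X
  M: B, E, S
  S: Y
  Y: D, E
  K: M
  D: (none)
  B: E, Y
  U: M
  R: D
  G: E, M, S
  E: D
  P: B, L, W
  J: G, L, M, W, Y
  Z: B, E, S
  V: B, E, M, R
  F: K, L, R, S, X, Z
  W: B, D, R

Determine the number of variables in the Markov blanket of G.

7

Pa(G) = {E, M, S}.
Ch(G) = {J}.
For each child, the remaining parents (spouses of G):
  J also has parents L, M, W, Y.
MB(G) = {E, J, L, M, S, W, Y}, which has 7 nodes.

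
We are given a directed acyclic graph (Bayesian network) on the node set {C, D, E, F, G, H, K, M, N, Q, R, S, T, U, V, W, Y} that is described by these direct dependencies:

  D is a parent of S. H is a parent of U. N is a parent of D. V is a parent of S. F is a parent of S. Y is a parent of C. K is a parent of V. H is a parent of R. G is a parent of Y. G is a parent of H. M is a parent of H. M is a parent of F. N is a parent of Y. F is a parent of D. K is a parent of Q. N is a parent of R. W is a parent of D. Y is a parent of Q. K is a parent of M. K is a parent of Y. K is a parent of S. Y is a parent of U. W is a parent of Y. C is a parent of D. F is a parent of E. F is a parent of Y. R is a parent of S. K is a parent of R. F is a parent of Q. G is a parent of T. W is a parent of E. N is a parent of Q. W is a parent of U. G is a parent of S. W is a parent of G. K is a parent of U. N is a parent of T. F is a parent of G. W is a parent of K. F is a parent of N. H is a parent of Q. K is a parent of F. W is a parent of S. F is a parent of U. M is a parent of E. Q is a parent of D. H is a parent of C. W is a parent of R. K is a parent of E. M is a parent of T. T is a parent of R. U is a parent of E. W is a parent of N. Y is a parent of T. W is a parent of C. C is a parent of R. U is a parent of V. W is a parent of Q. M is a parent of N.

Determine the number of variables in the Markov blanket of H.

By definition, MB(H) is built from H's parents, H's children, and the co-parents of H.
Children of H: C, Q, R, U.
H's parents: G, M.
For each child, the remaining parents (spouses of H):
  Q also has parents F, K, N, W, Y.
  C also has parents W, Y.
  parents(U) \ {H} = {F, K, W, Y}.
  R also has parents C, K, N, T, W.
MB(H) = {C, F, G, K, M, N, Q, R, T, U, W, Y}, which has 12 nodes.

12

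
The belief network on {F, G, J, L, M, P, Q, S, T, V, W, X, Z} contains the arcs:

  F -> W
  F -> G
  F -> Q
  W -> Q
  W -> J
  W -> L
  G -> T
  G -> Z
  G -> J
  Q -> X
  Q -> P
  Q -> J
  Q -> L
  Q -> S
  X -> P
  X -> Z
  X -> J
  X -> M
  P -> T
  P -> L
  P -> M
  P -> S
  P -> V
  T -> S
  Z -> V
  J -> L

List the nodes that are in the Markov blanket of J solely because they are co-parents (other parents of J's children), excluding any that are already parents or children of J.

{P}

Children of J: L.
  L: P, Q, W
Excluding nodes already adjacent to J (G, L, Q, W, X), the co-parent-only contribution is {P}.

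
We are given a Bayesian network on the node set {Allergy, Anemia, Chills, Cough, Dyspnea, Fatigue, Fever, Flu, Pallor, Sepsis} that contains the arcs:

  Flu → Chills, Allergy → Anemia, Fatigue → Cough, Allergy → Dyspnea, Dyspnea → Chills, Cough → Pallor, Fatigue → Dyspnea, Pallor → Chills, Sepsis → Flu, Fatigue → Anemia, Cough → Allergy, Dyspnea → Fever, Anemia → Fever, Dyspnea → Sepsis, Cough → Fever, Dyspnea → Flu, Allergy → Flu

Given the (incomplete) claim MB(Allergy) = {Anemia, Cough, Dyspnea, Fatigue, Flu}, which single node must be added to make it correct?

Sepsis

Pa(Allergy) = {Cough}.
Allergy's children: Anemia, Dyspnea, Flu.
Co-parents of Allergy (other parents of its children):
  Dyspnea: Fatigue
  Anemia: Fatigue
  Flu: Dyspnea, Sepsis
MB(Allergy) = {Anemia, Cough, Dyspnea, Fatigue, Flu, Sepsis}.
Comparing with the claimed set, Sepsis is missing.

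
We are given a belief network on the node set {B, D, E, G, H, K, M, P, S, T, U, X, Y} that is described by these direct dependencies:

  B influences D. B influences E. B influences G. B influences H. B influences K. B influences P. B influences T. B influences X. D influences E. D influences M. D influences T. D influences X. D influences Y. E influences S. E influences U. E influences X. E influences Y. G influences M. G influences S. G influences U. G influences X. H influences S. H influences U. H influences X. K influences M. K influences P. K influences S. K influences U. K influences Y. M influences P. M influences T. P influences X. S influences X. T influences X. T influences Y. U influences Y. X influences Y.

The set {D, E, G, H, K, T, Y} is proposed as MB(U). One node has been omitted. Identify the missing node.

X

Recall MB(v) = parents ∪ children ∪ spouses, where spouses are the other parents of v's children.
Pa(U) = {E, G, H, K}.
U has child Y.
Other parents of U's children:
  Y also has parents D, E, K, T, X.
MB(U) = {D, E, G, H, K, T, X, Y}.
Comparing with the claimed set, X is missing.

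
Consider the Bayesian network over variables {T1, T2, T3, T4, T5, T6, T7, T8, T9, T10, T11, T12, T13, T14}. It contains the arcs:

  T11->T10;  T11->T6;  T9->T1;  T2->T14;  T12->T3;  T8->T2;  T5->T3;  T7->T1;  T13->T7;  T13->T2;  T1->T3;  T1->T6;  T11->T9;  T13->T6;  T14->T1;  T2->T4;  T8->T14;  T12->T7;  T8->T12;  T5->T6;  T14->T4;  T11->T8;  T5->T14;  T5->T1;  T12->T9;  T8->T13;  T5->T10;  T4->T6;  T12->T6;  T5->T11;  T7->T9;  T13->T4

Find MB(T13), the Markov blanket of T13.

{T1, T2, T4, T5, T6, T7, T8, T11, T12, T14}

A node's Markov blanket = Pa ∪ Ch ∪ (parents of Ch other than the node itself).
T13's parents: T8.
Ch(T13) = {T2, T4, T6, T7}.
Parents of each child, excluding T13:
  T2's other parent is T8.
  T7 also has parent T12.
  T4's other parents are T2, T14.
  T6's other parents are T1, T4, T5, T11, T12.
Taking the union gives {T1, T2, T4, T5, T6, T7, T8, T11, T12, T14}.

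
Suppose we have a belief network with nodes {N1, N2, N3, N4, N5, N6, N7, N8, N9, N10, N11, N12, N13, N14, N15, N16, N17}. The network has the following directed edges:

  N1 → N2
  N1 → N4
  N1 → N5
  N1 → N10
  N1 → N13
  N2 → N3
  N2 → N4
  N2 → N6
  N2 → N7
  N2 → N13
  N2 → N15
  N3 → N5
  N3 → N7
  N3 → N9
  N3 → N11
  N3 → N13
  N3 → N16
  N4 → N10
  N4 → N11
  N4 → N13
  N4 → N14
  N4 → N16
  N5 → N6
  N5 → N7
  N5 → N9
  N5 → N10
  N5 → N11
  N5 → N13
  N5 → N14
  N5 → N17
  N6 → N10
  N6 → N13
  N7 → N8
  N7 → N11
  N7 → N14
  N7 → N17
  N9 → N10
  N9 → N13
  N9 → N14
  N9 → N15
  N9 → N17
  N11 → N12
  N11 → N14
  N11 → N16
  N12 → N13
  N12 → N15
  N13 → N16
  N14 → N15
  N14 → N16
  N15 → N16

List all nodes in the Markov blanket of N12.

{N1, N2, N3, N4, N5, N6, N9, N11, N13, N14, N15}

Pa(N12) = {N11}.
N12 has children N13, N15.
Co-parents of N12 (other parents of its children):
  N13's other parents are N1, N2, N3, N4, N5, N6, N9.
  N15 also has parents N2, N9, N14.
Union: {N11} ∪ {N13, N15} ∪ {N1, N2, N3, N4, N5, N6, N9, N14} = {N1, N2, N3, N4, N5, N6, N9, N11, N13, N14, N15}.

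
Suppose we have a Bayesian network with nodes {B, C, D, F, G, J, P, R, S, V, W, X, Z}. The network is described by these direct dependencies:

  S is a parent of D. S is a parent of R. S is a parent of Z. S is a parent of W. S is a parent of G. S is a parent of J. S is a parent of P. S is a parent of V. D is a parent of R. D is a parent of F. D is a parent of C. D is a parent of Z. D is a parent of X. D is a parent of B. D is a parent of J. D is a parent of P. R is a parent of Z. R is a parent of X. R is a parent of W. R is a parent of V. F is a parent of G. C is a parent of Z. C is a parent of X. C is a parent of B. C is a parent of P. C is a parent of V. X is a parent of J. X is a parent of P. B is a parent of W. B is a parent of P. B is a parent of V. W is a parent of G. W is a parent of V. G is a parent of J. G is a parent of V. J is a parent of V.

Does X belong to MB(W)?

No

By definition, MB(W) is built from W's parents, W's children, and the co-parents of W.
Pa(W) = {B, R, S}.
Ch(W) = {G, V}.
Other parents of W's children:
  G also has parents F, S.
  V's other parents are B, C, G, J, R, S.
MB(W) = {B, C, F, G, J, R, S, V}; X is not in this set.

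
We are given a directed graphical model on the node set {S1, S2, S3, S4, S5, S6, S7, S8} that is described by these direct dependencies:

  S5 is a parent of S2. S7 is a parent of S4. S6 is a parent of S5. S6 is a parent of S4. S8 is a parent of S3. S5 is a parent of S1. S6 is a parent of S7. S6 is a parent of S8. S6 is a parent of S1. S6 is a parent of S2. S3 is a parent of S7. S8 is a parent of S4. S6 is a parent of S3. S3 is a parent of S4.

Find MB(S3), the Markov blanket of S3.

{S4, S6, S7, S8}

S3's parents: S6, S8.
S3 has children S4, S7.
Other parents of S3's children:
  S7's other parent is S6.
  S4's other parents are S6, S7, S8.
Union: {S6, S8} ∪ {S4, S7} ∪ {S6, S7, S8} = {S4, S6, S7, S8}.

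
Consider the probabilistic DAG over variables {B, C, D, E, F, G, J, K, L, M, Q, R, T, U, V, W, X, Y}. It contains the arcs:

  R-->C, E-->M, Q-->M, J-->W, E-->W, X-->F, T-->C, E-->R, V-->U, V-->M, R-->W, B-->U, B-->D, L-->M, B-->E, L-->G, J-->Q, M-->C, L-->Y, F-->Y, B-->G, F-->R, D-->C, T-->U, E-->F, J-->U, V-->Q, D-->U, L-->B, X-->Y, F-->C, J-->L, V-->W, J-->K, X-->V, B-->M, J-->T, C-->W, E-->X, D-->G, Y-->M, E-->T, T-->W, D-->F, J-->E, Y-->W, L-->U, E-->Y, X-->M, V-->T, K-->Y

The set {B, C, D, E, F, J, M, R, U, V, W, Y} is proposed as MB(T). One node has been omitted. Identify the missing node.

By definition, MB(T) is built from T's parents, T's children, and the co-parents of T.
Parents of T: E, J, V.
T has children C, U, W.
For each child, the remaining parents (spouses of T):
  U also has parents B, D, J, L, V.
  C also has parents D, F, M, R.
  parents(W) \ {T} = {C, E, J, R, V, Y}.
MB(T) = {B, C, D, E, F, J, L, M, R, U, V, W, Y}.
Comparing with the claimed set, L is missing.

L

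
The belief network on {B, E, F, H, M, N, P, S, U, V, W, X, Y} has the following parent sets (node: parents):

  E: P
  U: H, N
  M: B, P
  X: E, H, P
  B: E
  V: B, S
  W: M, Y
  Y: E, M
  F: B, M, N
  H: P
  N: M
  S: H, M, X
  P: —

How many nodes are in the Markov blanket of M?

Recall MB(v) = parents ∪ children ∪ spouses, where spouses are the other parents of v's children.
M has parents B, P.
Ch(M) = {F, N, S, W, Y}.
For each child, the remaining parents (spouses of M):
  N: —
  Y: E
  S: H, X
  F: B, N
  W: Y
MB(M) = {B, E, F, H, N, P, S, W, X, Y}, which has 10 nodes.

10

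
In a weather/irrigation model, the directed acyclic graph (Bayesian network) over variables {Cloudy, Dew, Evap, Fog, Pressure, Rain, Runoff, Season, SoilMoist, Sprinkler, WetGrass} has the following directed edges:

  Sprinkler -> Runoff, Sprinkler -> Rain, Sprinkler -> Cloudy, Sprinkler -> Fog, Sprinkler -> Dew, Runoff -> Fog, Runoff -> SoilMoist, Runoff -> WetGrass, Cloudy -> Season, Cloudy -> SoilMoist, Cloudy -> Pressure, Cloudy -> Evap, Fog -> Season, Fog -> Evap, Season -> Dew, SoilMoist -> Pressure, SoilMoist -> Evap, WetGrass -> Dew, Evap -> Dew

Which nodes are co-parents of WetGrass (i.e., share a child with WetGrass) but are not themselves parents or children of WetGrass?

Children of WetGrass: Dew.
  Dew: Evap, Season, Sprinkler
Excluding nodes already adjacent to WetGrass (Dew, Runoff), the co-parent-only contribution is {Evap, Season, Sprinkler}.

{Evap, Season, Sprinkler}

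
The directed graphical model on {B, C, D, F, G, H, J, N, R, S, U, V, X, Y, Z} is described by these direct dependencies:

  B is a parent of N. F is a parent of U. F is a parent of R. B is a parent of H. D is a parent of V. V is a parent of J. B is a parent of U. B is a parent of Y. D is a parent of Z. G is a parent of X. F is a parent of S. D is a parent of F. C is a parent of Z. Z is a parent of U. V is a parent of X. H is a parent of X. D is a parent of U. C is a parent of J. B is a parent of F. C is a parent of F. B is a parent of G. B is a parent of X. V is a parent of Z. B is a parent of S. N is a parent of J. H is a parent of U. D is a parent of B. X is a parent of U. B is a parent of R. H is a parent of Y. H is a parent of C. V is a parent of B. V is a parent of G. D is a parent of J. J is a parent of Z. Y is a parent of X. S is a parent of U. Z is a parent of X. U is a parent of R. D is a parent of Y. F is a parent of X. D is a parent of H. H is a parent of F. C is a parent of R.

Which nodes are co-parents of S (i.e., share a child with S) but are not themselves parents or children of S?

{D, H, X, Z}

Children of S: U.
  U: B, D, F, H, X, Z
Excluding nodes already adjacent to S (B, F, U), the co-parent-only contribution is {D, H, X, Z}.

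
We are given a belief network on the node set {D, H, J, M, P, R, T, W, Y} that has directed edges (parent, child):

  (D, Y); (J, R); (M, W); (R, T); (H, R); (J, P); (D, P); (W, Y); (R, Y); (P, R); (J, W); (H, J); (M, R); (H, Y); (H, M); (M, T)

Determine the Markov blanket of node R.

{D, H, J, M, P, T, W, Y}

Recall MB(v) = parents ∪ children ∪ spouses, where spouses are the other parents of v's children.
Pa(R) = {H, J, M, P}.
Children of R: T, Y.
Other parents of R's children:
  T: M
  Y: D, H, W
MB(R) = {D, H, J, M, P, T, W, Y}.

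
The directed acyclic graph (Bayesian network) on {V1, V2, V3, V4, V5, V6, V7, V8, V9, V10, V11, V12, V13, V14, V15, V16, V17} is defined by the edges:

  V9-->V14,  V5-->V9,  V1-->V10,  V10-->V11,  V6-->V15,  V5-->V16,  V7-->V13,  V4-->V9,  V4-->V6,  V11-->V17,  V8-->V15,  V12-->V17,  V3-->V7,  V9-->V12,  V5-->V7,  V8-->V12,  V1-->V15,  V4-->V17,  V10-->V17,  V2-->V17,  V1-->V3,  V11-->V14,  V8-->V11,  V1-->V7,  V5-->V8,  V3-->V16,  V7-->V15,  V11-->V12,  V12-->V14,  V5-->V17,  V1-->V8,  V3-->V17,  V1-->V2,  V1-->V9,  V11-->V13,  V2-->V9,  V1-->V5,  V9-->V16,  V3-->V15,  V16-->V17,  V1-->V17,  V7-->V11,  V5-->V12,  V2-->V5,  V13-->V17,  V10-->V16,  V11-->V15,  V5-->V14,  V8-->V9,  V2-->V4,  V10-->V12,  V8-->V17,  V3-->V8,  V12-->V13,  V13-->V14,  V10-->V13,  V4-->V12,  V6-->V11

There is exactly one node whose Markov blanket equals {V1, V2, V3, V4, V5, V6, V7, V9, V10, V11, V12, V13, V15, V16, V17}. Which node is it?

V8

The target node must have every member of {V1, V2, V3, V4, V5, V6, V7, V9, V10, V11, V12, V13, V15, V16, V17} as a parent, child, or co-parent, and no others.
Parents of V8: V1, V3, V5; children: V9, V11, V12, V15, V17; co-parents: V1, V2, V3, V4, V5, V6, V7, V9, V10, V11, V12, V13, V16.
These exactly cover the given set, so the node is V8.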